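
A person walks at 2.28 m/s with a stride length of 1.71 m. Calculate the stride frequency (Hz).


f = v / stride_length
f = 2.28 / 1.71
f = 1.3333


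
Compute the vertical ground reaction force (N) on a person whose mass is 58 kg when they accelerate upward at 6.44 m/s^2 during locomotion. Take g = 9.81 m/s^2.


GRF = m * (g + a)
GRF = 58 * (9.81 + 6.44)
GRF = 58 * 16.2500
GRF = 942.5000


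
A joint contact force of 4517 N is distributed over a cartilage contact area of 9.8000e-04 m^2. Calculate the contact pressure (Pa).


P = F / A
P = 4517 / 9.8000e-04
P = 4.6092e+06


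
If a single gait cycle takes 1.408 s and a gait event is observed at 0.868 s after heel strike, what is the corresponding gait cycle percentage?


pct = (event_time / cycle_time) * 100
pct = (0.868 / 1.408) * 100
ratio = 0.6165
pct = 61.6477


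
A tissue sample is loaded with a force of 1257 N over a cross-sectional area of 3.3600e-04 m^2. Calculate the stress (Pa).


stress = F / A
stress = 1257 / 3.3600e-04
stress = 3.7411e+06


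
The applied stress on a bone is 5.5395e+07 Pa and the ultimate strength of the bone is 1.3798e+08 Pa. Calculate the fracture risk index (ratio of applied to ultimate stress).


FRI = applied / ultimate
FRI = 5.5395e+07 / 1.3798e+08
FRI = 0.4015


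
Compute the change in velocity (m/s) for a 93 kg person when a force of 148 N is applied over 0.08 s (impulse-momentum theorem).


J = F * dt = 148 * 0.08 = 11.8400 N*s
delta_v = J / m
delta_v = 11.8400 / 93
delta_v = 0.1273


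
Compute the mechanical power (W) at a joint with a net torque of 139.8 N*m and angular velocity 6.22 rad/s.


P = M * omega
P = 139.8 * 6.22
P = 869.5560


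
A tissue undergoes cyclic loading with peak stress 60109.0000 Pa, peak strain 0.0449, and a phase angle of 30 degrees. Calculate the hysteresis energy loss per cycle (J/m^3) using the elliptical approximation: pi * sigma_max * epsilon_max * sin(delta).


E_loss = pi * sigma_max * epsilon_max * sin(delta)
delta = 30 deg = 0.5236 rad
sin(delta) = 0.5000
E_loss = pi * 60109.0000 * 0.0449 * 0.5000
E_loss = 4239.4129


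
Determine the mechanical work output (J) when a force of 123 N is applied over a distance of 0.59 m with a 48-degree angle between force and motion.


W = F * d * cos(theta)
theta = 48 deg = 0.8378 rad
cos(theta) = 0.6691
W = 123 * 0.59 * 0.6691
W = 48.5588


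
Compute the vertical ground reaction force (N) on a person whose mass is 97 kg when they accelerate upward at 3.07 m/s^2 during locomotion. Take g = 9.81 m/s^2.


GRF = m * (g + a)
GRF = 97 * (9.81 + 3.07)
GRF = 97 * 12.8800
GRF = 1249.3600


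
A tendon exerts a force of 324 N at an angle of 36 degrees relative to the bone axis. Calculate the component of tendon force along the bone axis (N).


F_eff = F_tendon * cos(theta)
theta = 36 deg = 0.6283 rad
cos(theta) = 0.8090
F_eff = 324 * 0.8090
F_eff = 262.1215


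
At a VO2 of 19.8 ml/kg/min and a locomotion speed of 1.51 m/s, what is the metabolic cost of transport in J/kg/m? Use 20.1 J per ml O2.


Power per kg = VO2 * 20.1 / 60
Power per kg = 19.8 * 20.1 / 60 = 6.6330 W/kg
Cost = power_per_kg / speed
Cost = 6.6330 / 1.51
Cost = 4.3927


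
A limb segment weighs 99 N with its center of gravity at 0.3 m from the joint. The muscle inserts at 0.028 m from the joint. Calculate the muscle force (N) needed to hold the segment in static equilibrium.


F_muscle = W * d_load / d_muscle
F_muscle = 99 * 0.3 / 0.028
Numerator = 29.7000
F_muscle = 1060.7143


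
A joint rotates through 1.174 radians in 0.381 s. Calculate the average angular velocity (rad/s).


omega = delta_theta / delta_t
omega = 1.174 / 0.381
omega = 3.0814


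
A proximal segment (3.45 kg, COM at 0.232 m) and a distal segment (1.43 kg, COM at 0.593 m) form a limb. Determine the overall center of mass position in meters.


COM = (m1*x1 + m2*x2) / (m1 + m2)
COM = (3.45*0.232 + 1.43*0.593) / (3.45 + 1.43)
Numerator = 1.6484
Denominator = 4.8800
COM = 0.3378


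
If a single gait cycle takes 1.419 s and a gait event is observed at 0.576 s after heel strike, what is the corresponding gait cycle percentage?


pct = (event_time / cycle_time) * 100
pct = (0.576 / 1.419) * 100
ratio = 0.4059
pct = 40.5920


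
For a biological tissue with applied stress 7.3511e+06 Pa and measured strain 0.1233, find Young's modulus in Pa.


E = stress / strain
E = 7.3511e+06 / 0.1233
E = 5.9620e+07


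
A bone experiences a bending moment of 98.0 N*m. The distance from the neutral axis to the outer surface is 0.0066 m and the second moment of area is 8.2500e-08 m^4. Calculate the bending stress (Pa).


sigma = M * c / I
sigma = 98.0 * 0.0066 / 8.2500e-08
M * c = 0.6468
sigma = 7.8400e+06


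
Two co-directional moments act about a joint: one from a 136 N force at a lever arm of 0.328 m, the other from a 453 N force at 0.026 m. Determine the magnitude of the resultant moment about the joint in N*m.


M = F1 * d1 + F2 * d2
M = 136 * 0.328 + 453 * 0.026
M = 44.6080 + 11.7780
M = 56.3860


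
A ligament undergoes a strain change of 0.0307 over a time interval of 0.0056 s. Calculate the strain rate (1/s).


strain_rate = delta_strain / delta_t
strain_rate = 0.0307 / 0.0056
strain_rate = 5.4821


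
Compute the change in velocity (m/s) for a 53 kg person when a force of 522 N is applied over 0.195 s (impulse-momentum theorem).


J = F * dt = 522 * 0.195 = 101.7900 N*s
delta_v = J / m
delta_v = 101.7900 / 53
delta_v = 1.9206


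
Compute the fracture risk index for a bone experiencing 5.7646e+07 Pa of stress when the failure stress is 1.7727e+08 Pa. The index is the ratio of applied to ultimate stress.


FRI = applied / ultimate
FRI = 5.7646e+07 / 1.7727e+08
FRI = 0.3252


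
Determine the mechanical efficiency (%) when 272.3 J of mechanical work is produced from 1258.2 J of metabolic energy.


eta = (W_mech / E_meta) * 100
eta = (272.3 / 1258.2) * 100
ratio = 0.2164
eta = 21.6420


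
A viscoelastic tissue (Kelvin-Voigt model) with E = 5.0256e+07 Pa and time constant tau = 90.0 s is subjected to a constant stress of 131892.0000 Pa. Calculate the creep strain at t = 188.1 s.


epsilon(t) = (sigma/E) * (1 - exp(-t/tau))
sigma/E = 131892.0000 / 5.0256e+07 = 0.0026
exp(-t/tau) = exp(-188.1 / 90.0) = 0.1237
epsilon = 0.0026 * (1 - 0.1237)
epsilon = 0.0023


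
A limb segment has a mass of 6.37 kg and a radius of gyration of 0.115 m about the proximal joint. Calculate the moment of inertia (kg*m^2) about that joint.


I = m * k^2
I = 6.37 * 0.115^2
k^2 = 0.0132
I = 0.0842


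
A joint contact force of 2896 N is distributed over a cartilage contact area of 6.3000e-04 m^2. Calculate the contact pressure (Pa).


P = F / A
P = 2896 / 6.3000e-04
P = 4.5968e+06


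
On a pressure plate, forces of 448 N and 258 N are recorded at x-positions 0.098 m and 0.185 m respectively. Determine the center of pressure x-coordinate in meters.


COP_x = (F1*x1 + F2*x2) / (F1 + F2)
COP_x = (448*0.098 + 258*0.185) / (448 + 258)
Numerator = 91.6340
Denominator = 706
COP_x = 0.1298


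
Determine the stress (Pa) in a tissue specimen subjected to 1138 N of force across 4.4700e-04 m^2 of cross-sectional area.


stress = F / A
stress = 1138 / 4.4700e-04
stress = 2.5459e+06


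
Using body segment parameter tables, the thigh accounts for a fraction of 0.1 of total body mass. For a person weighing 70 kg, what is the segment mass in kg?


m_segment = body_mass * fraction
m_segment = 70 * 0.1
m_segment = 7.0000


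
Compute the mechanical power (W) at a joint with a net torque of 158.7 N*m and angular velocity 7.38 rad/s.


P = M * omega
P = 158.7 * 7.38
P = 1171.2060


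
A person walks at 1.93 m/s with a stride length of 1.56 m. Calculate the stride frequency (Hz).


f = v / stride_length
f = 1.93 / 1.56
f = 1.2372


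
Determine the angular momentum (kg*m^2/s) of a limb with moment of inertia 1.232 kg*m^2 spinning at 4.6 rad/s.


L = I * omega
L = 1.232 * 4.6
L = 5.6672


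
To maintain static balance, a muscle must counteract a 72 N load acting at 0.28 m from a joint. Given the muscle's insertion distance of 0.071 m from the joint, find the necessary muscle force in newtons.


F_muscle = W * d_load / d_muscle
F_muscle = 72 * 0.28 / 0.071
Numerator = 20.1600
F_muscle = 283.9437


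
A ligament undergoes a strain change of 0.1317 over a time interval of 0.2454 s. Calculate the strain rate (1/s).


strain_rate = delta_strain / delta_t
strain_rate = 0.1317 / 0.2454
strain_rate = 0.5367


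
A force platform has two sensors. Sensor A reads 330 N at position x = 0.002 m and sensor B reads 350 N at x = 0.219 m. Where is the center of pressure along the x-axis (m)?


COP_x = (F1*x1 + F2*x2) / (F1 + F2)
COP_x = (330*0.002 + 350*0.219) / (330 + 350)
Numerator = 77.3100
Denominator = 680
COP_x = 0.1137


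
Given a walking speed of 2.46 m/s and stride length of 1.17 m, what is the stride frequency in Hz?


f = v / stride_length
f = 2.46 / 1.17
f = 2.1026


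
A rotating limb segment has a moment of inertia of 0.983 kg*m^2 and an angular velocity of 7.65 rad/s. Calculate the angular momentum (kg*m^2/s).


L = I * omega
L = 0.983 * 7.65
L = 7.5200


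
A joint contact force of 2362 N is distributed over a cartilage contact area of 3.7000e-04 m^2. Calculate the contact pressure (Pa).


P = F / A
P = 2362 / 3.7000e-04
P = 6.3838e+06


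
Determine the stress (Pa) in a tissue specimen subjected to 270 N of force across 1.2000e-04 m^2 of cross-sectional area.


stress = F / A
stress = 270 / 1.2000e-04
stress = 2.2500e+06


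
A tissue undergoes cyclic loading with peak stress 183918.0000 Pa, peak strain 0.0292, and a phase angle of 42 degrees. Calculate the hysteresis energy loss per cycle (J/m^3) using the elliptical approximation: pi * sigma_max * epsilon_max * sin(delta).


E_loss = pi * sigma_max * epsilon_max * sin(delta)
delta = 42 deg = 0.7330 rad
sin(delta) = 0.6691
E_loss = pi * 183918.0000 * 0.0292 * 0.6691
E_loss = 11289.3219


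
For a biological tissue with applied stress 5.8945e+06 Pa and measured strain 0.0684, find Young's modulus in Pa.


E = stress / strain
E = 5.8945e+06 / 0.0684
E = 8.6177e+07


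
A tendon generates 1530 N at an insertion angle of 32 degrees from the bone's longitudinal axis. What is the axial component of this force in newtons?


F_eff = F_tendon * cos(theta)
theta = 32 deg = 0.5585 rad
cos(theta) = 0.8480
F_eff = 1530 * 0.8480
F_eff = 1297.5136


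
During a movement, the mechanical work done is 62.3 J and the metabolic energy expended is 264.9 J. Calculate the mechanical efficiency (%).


eta = (W_mech / E_meta) * 100
eta = (62.3 / 264.9) * 100
ratio = 0.2352
eta = 23.5183


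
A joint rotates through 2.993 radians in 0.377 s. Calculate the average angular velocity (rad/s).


omega = delta_theta / delta_t
omega = 2.993 / 0.377
omega = 7.9390


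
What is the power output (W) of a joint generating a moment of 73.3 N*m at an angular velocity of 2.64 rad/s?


P = M * omega
P = 73.3 * 2.64
P = 193.5120


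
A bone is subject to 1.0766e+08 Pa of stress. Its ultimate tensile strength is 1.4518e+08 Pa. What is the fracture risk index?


FRI = applied / ultimate
FRI = 1.0766e+08 / 1.4518e+08
FRI = 0.7416


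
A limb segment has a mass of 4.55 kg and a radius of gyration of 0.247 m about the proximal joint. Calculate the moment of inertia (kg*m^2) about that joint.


I = m * k^2
I = 4.55 * 0.247^2
k^2 = 0.0610
I = 0.2776


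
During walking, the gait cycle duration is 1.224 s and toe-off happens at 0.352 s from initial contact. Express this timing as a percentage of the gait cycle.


pct = (event_time / cycle_time) * 100
pct = (0.352 / 1.224) * 100
ratio = 0.2876
pct = 28.7582


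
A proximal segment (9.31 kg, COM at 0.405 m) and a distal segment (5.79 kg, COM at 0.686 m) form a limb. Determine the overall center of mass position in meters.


COM = (m1*x1 + m2*x2) / (m1 + m2)
COM = (9.31*0.405 + 5.79*0.686) / (9.31 + 5.79)
Numerator = 7.7425
Denominator = 15.1000
COM = 0.5127


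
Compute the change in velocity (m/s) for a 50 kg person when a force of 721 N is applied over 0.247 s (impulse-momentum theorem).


J = F * dt = 721 * 0.247 = 178.0870 N*s
delta_v = J / m
delta_v = 178.0870 / 50
delta_v = 3.5617


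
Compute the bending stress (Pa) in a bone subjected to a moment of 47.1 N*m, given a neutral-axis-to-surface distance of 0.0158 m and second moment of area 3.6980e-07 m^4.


sigma = M * c / I
sigma = 47.1 * 0.0158 / 3.6980e-07
M * c = 0.7442
sigma = 2.0124e+06


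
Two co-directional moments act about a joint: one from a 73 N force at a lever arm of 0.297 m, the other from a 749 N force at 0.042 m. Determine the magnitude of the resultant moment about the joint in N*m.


M = F1 * d1 + F2 * d2
M = 73 * 0.297 + 749 * 0.042
M = 21.6810 + 31.4580
M = 53.1390


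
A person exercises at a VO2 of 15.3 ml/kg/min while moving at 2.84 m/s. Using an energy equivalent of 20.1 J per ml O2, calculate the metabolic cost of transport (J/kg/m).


Power per kg = VO2 * 20.1 / 60
Power per kg = 15.3 * 20.1 / 60 = 5.1255 W/kg
Cost = power_per_kg / speed
Cost = 5.1255 / 2.84
Cost = 1.8048


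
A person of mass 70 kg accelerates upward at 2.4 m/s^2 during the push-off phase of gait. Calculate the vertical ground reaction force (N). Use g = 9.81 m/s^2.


GRF = m * (g + a)
GRF = 70 * (9.81 + 2.4)
GRF = 70 * 12.2100
GRF = 854.7000


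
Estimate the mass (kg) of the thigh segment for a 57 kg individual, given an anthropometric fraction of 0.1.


m_segment = body_mass * fraction
m_segment = 57 * 0.1
m_segment = 5.7000


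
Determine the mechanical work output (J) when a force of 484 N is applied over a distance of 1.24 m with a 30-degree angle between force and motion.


W = F * d * cos(theta)
theta = 30 deg = 0.5236 rad
cos(theta) = 0.8660
W = 484 * 1.24 * 0.8660
W = 519.7538


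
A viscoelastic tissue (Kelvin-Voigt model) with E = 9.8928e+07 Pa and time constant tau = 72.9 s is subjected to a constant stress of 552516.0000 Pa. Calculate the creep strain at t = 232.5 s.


epsilon(t) = (sigma/E) * (1 - exp(-t/tau))
sigma/E = 552516.0000 / 9.8928e+07 = 0.0056
exp(-t/tau) = exp(-232.5 / 72.9) = 0.0412
epsilon = 0.0056 * (1 - 0.0412)
epsilon = 0.0054


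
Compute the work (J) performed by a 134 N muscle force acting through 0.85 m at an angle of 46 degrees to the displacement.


W = F * d * cos(theta)
theta = 46 deg = 0.8029 rad
cos(theta) = 0.6947
W = 134 * 0.85 * 0.6947
W = 79.1216


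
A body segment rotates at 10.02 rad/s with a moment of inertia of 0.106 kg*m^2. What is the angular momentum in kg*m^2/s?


L = I * omega
L = 0.106 * 10.02
L = 1.0621


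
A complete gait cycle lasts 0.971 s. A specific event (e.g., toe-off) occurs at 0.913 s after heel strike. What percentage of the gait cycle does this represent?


pct = (event_time / cycle_time) * 100
pct = (0.913 / 0.971) * 100
ratio = 0.9403
pct = 94.0268


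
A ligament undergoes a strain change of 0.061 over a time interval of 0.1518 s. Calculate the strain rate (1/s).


strain_rate = delta_strain / delta_t
strain_rate = 0.061 / 0.1518
strain_rate = 0.4018


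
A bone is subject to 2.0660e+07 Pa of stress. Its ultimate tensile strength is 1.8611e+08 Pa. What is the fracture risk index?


FRI = applied / ultimate
FRI = 2.0660e+07 / 1.8611e+08
FRI = 0.1110


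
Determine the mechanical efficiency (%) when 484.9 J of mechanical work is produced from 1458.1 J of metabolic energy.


eta = (W_mech / E_meta) * 100
eta = (484.9 / 1458.1) * 100
ratio = 0.3326
eta = 33.2556


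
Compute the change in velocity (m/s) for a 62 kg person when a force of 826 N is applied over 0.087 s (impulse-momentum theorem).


J = F * dt = 826 * 0.087 = 71.8620 N*s
delta_v = J / m
delta_v = 71.8620 / 62
delta_v = 1.1591


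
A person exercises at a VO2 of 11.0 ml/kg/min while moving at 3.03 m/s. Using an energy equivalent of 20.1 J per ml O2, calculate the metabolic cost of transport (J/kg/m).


Power per kg = VO2 * 20.1 / 60
Power per kg = 11.0 * 20.1 / 60 = 3.6850 W/kg
Cost = power_per_kg / speed
Cost = 3.6850 / 3.03
Cost = 1.2162


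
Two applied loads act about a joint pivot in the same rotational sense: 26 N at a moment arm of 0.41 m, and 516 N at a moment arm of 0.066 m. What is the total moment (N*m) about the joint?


M = F1 * d1 + F2 * d2
M = 26 * 0.41 + 516 * 0.066
M = 10.6600 + 34.0560
M = 44.7160


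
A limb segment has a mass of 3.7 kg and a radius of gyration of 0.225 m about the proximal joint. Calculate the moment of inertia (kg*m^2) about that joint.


I = m * k^2
I = 3.7 * 0.225^2
k^2 = 0.0506
I = 0.1873


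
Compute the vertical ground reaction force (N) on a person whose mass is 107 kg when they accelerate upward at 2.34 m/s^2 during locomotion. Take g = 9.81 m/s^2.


GRF = m * (g + a)
GRF = 107 * (9.81 + 2.34)
GRF = 107 * 12.1500
GRF = 1300.0500


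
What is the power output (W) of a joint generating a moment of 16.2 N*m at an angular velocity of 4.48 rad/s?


P = M * omega
P = 16.2 * 4.48
P = 72.5760


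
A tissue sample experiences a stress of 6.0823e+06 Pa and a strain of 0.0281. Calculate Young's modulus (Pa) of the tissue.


E = stress / strain
E = 6.0823e+06 / 0.0281
E = 2.1645e+08


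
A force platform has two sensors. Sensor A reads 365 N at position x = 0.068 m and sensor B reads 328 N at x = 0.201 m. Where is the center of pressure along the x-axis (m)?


COP_x = (F1*x1 + F2*x2) / (F1 + F2)
COP_x = (365*0.068 + 328*0.201) / (365 + 328)
Numerator = 90.7480
Denominator = 693
COP_x = 0.1309


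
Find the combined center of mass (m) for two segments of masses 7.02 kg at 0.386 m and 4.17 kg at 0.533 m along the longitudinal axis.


COM = (m1*x1 + m2*x2) / (m1 + m2)
COM = (7.02*0.386 + 4.17*0.533) / (7.02 + 4.17)
Numerator = 4.9323
Denominator = 11.1900
COM = 0.4408


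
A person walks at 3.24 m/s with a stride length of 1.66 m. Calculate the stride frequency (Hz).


f = v / stride_length
f = 3.24 / 1.66
f = 1.9518


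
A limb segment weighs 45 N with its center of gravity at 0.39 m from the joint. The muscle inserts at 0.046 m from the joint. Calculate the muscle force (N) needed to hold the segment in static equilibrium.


F_muscle = W * d_load / d_muscle
F_muscle = 45 * 0.39 / 0.046
Numerator = 17.5500
F_muscle = 381.5217


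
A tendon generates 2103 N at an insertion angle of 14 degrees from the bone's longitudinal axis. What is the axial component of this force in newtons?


F_eff = F_tendon * cos(theta)
theta = 14 deg = 0.2443 rad
cos(theta) = 0.9703
F_eff = 2103 * 0.9703
F_eff = 2040.5319


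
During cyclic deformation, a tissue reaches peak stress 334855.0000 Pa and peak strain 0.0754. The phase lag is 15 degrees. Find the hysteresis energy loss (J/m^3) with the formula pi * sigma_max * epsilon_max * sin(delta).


E_loss = pi * sigma_max * epsilon_max * sin(delta)
delta = 15 deg = 0.2618 rad
sin(delta) = 0.2588
E_loss = pi * 334855.0000 * 0.0754 * 0.2588
E_loss = 20529.3045


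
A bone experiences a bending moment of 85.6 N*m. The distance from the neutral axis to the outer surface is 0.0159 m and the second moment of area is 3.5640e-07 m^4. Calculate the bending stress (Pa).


sigma = M * c / I
sigma = 85.6 * 0.0159 / 3.5640e-07
M * c = 1.3610
sigma = 3.8189e+06


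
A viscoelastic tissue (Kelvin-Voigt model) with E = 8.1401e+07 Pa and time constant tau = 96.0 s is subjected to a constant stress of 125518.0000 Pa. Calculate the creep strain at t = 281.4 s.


epsilon(t) = (sigma/E) * (1 - exp(-t/tau))
sigma/E = 125518.0000 / 8.1401e+07 = 0.0015
exp(-t/tau) = exp(-281.4 / 96.0) = 0.0533
epsilon = 0.0015 * (1 - 0.0533)
epsilon = 0.0015


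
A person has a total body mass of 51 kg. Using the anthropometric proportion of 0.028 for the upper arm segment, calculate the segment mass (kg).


m_segment = body_mass * fraction
m_segment = 51 * 0.028
m_segment = 1.4280


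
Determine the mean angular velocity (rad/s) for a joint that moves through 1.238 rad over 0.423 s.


omega = delta_theta / delta_t
omega = 1.238 / 0.423
omega = 2.9267


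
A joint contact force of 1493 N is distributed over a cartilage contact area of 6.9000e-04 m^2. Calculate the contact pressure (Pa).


P = F / A
P = 1493 / 6.9000e-04
P = 2.1638e+06


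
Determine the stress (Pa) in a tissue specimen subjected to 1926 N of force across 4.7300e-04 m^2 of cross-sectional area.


stress = F / A
stress = 1926 / 4.7300e-04
stress = 4.0719e+06


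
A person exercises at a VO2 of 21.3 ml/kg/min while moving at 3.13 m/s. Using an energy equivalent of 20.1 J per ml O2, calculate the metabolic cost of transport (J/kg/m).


Power per kg = VO2 * 20.1 / 60
Power per kg = 21.3 * 20.1 / 60 = 7.1355 W/kg
Cost = power_per_kg / speed
Cost = 7.1355 / 3.13
Cost = 2.2797


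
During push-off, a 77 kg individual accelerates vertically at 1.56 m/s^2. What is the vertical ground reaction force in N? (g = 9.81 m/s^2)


GRF = m * (g + a)
GRF = 77 * (9.81 + 1.56)
GRF = 77 * 11.3700
GRF = 875.4900


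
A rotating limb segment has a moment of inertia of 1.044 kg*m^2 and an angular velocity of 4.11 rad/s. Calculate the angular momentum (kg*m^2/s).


L = I * omega
L = 1.044 * 4.11
L = 4.2908


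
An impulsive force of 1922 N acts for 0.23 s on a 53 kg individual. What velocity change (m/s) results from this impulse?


J = F * dt = 1922 * 0.23 = 442.0600 N*s
delta_v = J / m
delta_v = 442.0600 / 53
delta_v = 8.3408


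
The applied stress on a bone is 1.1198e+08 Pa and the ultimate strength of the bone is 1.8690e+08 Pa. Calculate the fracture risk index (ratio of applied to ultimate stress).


FRI = applied / ultimate
FRI = 1.1198e+08 / 1.8690e+08
FRI = 0.5991


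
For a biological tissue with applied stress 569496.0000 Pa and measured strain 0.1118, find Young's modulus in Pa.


E = stress / strain
E = 569496.0000 / 0.1118
E = 5.0939e+06


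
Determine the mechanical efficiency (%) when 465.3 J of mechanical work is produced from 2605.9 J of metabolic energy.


eta = (W_mech / E_meta) * 100
eta = (465.3 / 2605.9) * 100
ratio = 0.1786
eta = 17.8556


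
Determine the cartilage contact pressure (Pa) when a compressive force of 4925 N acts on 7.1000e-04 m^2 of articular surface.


P = F / A
P = 4925 / 7.1000e-04
P = 6.9366e+06


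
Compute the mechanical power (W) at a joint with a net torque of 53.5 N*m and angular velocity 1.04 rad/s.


P = M * omega
P = 53.5 * 1.04
P = 55.6400


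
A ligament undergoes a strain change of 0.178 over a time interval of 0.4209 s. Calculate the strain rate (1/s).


strain_rate = delta_strain / delta_t
strain_rate = 0.178 / 0.4209
strain_rate = 0.4229


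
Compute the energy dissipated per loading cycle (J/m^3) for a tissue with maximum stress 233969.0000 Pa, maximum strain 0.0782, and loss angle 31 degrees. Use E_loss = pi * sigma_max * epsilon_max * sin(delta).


E_loss = pi * sigma_max * epsilon_max * sin(delta)
delta = 31 deg = 0.5411 rad
sin(delta) = 0.5150
E_loss = pi * 233969.0000 * 0.0782 * 0.5150
E_loss = 29604.2648


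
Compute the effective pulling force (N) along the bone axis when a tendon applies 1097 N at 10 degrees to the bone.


F_eff = F_tendon * cos(theta)
theta = 10 deg = 0.1745 rad
cos(theta) = 0.9848
F_eff = 1097 * 0.9848
F_eff = 1080.3341


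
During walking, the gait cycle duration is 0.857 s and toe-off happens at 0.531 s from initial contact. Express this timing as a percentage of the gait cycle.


pct = (event_time / cycle_time) * 100
pct = (0.531 / 0.857) * 100
ratio = 0.6196
pct = 61.9603


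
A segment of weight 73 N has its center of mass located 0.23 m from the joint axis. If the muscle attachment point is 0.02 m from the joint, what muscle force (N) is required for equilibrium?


F_muscle = W * d_load / d_muscle
F_muscle = 73 * 0.23 / 0.02
Numerator = 16.7900
F_muscle = 839.5000


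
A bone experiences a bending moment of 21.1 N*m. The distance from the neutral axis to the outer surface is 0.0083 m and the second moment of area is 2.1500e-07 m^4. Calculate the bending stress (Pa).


sigma = M * c / I
sigma = 21.1 * 0.0083 / 2.1500e-07
M * c = 0.1751
sigma = 814558.1395


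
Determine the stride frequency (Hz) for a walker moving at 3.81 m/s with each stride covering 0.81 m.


f = v / stride_length
f = 3.81 / 0.81
f = 4.7037


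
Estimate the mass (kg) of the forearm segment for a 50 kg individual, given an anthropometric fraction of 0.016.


m_segment = body_mass * fraction
m_segment = 50 * 0.016
m_segment = 0.8000


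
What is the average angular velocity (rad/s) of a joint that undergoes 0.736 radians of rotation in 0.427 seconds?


omega = delta_theta / delta_t
omega = 0.736 / 0.427
omega = 1.7237


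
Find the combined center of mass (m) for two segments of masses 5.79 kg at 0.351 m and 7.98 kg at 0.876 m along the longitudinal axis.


COM = (m1*x1 + m2*x2) / (m1 + m2)
COM = (5.79*0.351 + 7.98*0.876) / (5.79 + 7.98)
Numerator = 9.0228
Denominator = 13.7700
COM = 0.6552


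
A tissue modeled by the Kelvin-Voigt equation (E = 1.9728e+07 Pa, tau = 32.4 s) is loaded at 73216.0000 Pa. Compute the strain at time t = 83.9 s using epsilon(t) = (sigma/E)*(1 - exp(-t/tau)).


epsilon(t) = (sigma/E) * (1 - exp(-t/tau))
sigma/E = 73216.0000 / 1.9728e+07 = 0.0037
exp(-t/tau) = exp(-83.9 / 32.4) = 0.0751
epsilon = 0.0037 * (1 - 0.0751)
epsilon = 0.0034


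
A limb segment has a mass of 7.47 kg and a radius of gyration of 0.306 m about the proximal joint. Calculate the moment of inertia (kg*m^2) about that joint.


I = m * k^2
I = 7.47 * 0.306^2
k^2 = 0.0936
I = 0.6995


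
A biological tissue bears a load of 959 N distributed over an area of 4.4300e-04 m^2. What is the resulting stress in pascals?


stress = F / A
stress = 959 / 4.4300e-04
stress = 2.1648e+06


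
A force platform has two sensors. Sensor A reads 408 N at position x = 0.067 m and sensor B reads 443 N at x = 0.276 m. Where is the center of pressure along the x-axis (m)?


COP_x = (F1*x1 + F2*x2) / (F1 + F2)
COP_x = (408*0.067 + 443*0.276) / (408 + 443)
Numerator = 149.6040
Denominator = 851
COP_x = 0.1758


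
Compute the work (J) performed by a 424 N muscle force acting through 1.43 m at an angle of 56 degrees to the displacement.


W = F * d * cos(theta)
theta = 56 deg = 0.9774 rad
cos(theta) = 0.5592
W = 424 * 1.43 * 0.5592
W = 339.0498


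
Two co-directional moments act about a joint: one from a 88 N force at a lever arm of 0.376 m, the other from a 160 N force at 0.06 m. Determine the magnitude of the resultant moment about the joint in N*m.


M = F1 * d1 + F2 * d2
M = 88 * 0.376 + 160 * 0.06
M = 33.0880 + 9.6000
M = 42.6880


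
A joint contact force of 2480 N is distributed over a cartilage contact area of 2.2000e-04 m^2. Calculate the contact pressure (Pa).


P = F / A
P = 2480 / 2.2000e-04
P = 1.1273e+07


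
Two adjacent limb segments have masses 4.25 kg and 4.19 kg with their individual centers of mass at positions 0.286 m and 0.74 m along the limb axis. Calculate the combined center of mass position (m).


COM = (m1*x1 + m2*x2) / (m1 + m2)
COM = (4.25*0.286 + 4.19*0.74) / (4.25 + 4.19)
Numerator = 4.3161
Denominator = 8.4400
COM = 0.5114


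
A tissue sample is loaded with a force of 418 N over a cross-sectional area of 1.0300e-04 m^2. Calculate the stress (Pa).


stress = F / A
stress = 418 / 1.0300e-04
stress = 4.0583e+06


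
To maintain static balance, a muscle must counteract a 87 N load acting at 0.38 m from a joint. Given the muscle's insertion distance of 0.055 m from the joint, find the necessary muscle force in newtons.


F_muscle = W * d_load / d_muscle
F_muscle = 87 * 0.38 / 0.055
Numerator = 33.0600
F_muscle = 601.0909


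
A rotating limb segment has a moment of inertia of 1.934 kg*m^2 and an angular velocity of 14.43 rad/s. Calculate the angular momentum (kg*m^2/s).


L = I * omega
L = 1.934 * 14.43
L = 27.9076


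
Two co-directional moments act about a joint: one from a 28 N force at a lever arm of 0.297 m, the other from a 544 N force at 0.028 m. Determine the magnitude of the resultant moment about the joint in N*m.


M = F1 * d1 + F2 * d2
M = 28 * 0.297 + 544 * 0.028
M = 8.3160 + 15.2320
M = 23.5480


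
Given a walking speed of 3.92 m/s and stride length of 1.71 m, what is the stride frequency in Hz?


f = v / stride_length
f = 3.92 / 1.71
f = 2.2924


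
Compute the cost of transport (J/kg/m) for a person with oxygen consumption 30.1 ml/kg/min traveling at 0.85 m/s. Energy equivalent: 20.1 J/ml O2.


Power per kg = VO2 * 20.1 / 60
Power per kg = 30.1 * 20.1 / 60 = 10.0835 W/kg
Cost = power_per_kg / speed
Cost = 10.0835 / 0.85
Cost = 11.8629


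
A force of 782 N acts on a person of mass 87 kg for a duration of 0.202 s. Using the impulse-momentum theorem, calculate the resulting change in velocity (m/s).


J = F * dt = 782 * 0.202 = 157.9640 N*s
delta_v = J / m
delta_v = 157.9640 / 87
delta_v = 1.8157


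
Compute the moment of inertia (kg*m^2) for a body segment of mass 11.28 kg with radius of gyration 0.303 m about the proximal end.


I = m * k^2
I = 11.28 * 0.303^2
k^2 = 0.0918
I = 1.0356


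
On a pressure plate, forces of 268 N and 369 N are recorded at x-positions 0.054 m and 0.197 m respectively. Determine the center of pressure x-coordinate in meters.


COP_x = (F1*x1 + F2*x2) / (F1 + F2)
COP_x = (268*0.054 + 369*0.197) / (268 + 369)
Numerator = 87.1650
Denominator = 637
COP_x = 0.1368


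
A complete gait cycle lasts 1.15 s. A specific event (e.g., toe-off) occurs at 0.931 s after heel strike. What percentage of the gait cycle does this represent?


pct = (event_time / cycle_time) * 100
pct = (0.931 / 1.15) * 100
ratio = 0.8096
pct = 80.9565


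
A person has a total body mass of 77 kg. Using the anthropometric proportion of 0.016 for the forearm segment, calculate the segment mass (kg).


m_segment = body_mass * fraction
m_segment = 77 * 0.016
m_segment = 1.2320


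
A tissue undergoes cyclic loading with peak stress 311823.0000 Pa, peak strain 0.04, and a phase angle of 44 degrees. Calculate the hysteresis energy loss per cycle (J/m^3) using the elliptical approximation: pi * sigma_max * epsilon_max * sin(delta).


E_loss = pi * sigma_max * epsilon_max * sin(delta)
delta = 44 deg = 0.7679 rad
sin(delta) = 0.6947
E_loss = pi * 311823.0000 * 0.04 * 0.6947
E_loss = 27220.0728


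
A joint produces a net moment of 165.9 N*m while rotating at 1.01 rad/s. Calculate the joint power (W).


P = M * omega
P = 165.9 * 1.01
P = 167.5590


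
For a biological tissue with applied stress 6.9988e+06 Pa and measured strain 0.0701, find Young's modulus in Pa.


E = stress / strain
E = 6.9988e+06 / 0.0701
E = 9.9840e+07


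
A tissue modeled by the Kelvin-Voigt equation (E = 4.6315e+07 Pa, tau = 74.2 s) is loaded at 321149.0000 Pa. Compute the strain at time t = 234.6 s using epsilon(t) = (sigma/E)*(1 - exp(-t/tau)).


epsilon(t) = (sigma/E) * (1 - exp(-t/tau))
sigma/E = 321149.0000 / 4.6315e+07 = 0.0069
exp(-t/tau) = exp(-234.6 / 74.2) = 0.0424
epsilon = 0.0069 * (1 - 0.0424)
epsilon = 0.0066


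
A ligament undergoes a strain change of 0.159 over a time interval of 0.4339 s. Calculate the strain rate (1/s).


strain_rate = delta_strain / delta_t
strain_rate = 0.159 / 0.4339
strain_rate = 0.3664


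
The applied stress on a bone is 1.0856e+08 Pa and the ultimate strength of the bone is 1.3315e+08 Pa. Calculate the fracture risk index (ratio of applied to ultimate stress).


FRI = applied / ultimate
FRI = 1.0856e+08 / 1.3315e+08
FRI = 0.8153


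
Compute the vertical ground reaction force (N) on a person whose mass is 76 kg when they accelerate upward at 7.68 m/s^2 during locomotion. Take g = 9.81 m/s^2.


GRF = m * (g + a)
GRF = 76 * (9.81 + 7.68)
GRF = 76 * 17.4900
GRF = 1329.2400


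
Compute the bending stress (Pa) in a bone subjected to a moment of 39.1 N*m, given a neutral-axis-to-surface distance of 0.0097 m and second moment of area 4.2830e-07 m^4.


sigma = M * c / I
sigma = 39.1 * 0.0097 / 4.2830e-07
M * c = 0.3793
sigma = 885524.1653


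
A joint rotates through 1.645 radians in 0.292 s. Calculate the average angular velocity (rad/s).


omega = delta_theta / delta_t
omega = 1.645 / 0.292
omega = 5.6336


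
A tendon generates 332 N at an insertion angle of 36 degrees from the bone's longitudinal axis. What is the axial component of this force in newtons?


F_eff = F_tendon * cos(theta)
theta = 36 deg = 0.6283 rad
cos(theta) = 0.8090
F_eff = 332 * 0.8090
F_eff = 268.5936


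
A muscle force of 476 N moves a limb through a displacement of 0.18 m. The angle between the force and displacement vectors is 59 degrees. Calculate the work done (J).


W = F * d * cos(theta)
theta = 59 deg = 1.0297 rad
cos(theta) = 0.5150
W = 476 * 0.18 * 0.5150
W = 44.1285


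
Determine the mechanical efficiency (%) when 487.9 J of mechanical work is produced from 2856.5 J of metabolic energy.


eta = (W_mech / E_meta) * 100
eta = (487.9 / 2856.5) * 100
ratio = 0.1708
eta = 17.0803


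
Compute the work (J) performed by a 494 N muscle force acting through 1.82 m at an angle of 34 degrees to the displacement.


W = F * d * cos(theta)
theta = 34 deg = 0.5934 rad
cos(theta) = 0.8290
W = 494 * 1.82 * 0.8290
W = 745.3711


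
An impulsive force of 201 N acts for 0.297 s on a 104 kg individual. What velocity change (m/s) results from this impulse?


J = F * dt = 201 * 0.297 = 59.6970 N*s
delta_v = J / m
delta_v = 59.6970 / 104
delta_v = 0.5740


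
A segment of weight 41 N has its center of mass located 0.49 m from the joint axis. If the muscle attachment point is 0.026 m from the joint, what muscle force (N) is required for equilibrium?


F_muscle = W * d_load / d_muscle
F_muscle = 41 * 0.49 / 0.026
Numerator = 20.0900
F_muscle = 772.6923


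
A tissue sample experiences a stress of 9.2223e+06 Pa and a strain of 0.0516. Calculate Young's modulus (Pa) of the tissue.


E = stress / strain
E = 9.2223e+06 / 0.0516
E = 1.7873e+08


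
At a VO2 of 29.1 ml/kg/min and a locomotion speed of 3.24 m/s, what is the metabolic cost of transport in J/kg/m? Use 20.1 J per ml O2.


Power per kg = VO2 * 20.1 / 60
Power per kg = 29.1 * 20.1 / 60 = 9.7485 W/kg
Cost = power_per_kg / speed
Cost = 9.7485 / 3.24
Cost = 3.0088


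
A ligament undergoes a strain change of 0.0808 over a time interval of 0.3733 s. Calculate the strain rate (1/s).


strain_rate = delta_strain / delta_t
strain_rate = 0.0808 / 0.3733
strain_rate = 0.2164


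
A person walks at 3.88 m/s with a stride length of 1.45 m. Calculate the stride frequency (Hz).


f = v / stride_length
f = 3.88 / 1.45
f = 2.6759


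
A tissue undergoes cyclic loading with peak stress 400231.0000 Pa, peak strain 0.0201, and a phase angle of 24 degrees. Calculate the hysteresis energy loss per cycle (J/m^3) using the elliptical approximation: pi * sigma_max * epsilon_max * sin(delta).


E_loss = pi * sigma_max * epsilon_max * sin(delta)
delta = 24 deg = 0.4189 rad
sin(delta) = 0.4067
E_loss = pi * 400231.0000 * 0.0201 * 0.4067
E_loss = 10279.4518


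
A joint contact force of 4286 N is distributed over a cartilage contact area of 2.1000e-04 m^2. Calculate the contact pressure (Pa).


P = F / A
P = 4286 / 2.1000e-04
P = 2.0410e+07


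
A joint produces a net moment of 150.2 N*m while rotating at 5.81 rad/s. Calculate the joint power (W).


P = M * omega
P = 150.2 * 5.81
P = 872.6620


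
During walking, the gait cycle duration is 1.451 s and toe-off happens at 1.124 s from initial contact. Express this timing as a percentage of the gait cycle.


pct = (event_time / cycle_time) * 100
pct = (1.124 / 1.451) * 100
ratio = 0.7746
pct = 77.4638


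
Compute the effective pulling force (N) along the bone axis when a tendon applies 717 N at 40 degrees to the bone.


F_eff = F_tendon * cos(theta)
theta = 40 deg = 0.6981 rad
cos(theta) = 0.7660
F_eff = 717 * 0.7660
F_eff = 549.2539


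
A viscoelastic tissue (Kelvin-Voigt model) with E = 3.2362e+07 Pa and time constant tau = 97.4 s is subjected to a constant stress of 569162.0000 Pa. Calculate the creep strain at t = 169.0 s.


epsilon(t) = (sigma/E) * (1 - exp(-t/tau))
sigma/E = 569162.0000 / 3.2362e+07 = 0.0176
exp(-t/tau) = exp(-169.0 / 97.4) = 0.1764
epsilon = 0.0176 * (1 - 0.1764)
epsilon = 0.0145


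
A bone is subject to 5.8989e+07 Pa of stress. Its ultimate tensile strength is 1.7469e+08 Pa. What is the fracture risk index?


FRI = applied / ultimate
FRI = 5.8989e+07 / 1.7469e+08
FRI = 0.3377


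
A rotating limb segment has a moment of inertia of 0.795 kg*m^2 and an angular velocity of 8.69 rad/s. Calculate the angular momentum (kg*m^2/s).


L = I * omega
L = 0.795 * 8.69
L = 6.9085


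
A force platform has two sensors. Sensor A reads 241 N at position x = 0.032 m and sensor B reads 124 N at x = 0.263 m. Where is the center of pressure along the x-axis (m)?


COP_x = (F1*x1 + F2*x2) / (F1 + F2)
COP_x = (241*0.032 + 124*0.263) / (241 + 124)
Numerator = 40.3240
Denominator = 365
COP_x = 0.1105


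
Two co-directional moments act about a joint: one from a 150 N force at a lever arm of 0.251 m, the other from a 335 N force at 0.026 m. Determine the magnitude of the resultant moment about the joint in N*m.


M = F1 * d1 + F2 * d2
M = 150 * 0.251 + 335 * 0.026
M = 37.6500 + 8.7100
M = 46.3600


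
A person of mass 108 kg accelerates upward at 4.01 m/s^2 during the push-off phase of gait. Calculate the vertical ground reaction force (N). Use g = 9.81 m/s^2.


GRF = m * (g + a)
GRF = 108 * (9.81 + 4.01)
GRF = 108 * 13.8200
GRF = 1492.5600


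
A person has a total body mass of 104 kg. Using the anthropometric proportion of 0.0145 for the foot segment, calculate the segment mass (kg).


m_segment = body_mass * fraction
m_segment = 104 * 0.0145
m_segment = 1.5080


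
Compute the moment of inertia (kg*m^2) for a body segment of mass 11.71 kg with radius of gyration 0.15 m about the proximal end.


I = m * k^2
I = 11.71 * 0.15^2
k^2 = 0.0225
I = 0.2635


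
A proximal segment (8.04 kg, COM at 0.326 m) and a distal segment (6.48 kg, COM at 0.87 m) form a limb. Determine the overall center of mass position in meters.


COM = (m1*x1 + m2*x2) / (m1 + m2)
COM = (8.04*0.326 + 6.48*0.87) / (8.04 + 6.48)
Numerator = 8.2586
Denominator = 14.5200
COM = 0.5688


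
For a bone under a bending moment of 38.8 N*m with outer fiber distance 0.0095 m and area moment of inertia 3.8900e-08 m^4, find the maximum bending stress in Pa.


sigma = M * c / I
sigma = 38.8 * 0.0095 / 3.8900e-08
M * c = 0.3686
sigma = 9.4756e+06


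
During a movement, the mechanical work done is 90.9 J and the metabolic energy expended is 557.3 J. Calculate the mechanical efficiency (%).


eta = (W_mech / E_meta) * 100
eta = (90.9 / 557.3) * 100
ratio = 0.1631
eta = 16.3108


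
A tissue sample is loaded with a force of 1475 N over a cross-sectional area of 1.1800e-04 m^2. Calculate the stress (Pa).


stress = F / A
stress = 1475 / 1.1800e-04
stress = 1.2500e+07


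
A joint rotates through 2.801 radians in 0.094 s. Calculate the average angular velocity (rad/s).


omega = delta_theta / delta_t
omega = 2.801 / 0.094
omega = 29.7979


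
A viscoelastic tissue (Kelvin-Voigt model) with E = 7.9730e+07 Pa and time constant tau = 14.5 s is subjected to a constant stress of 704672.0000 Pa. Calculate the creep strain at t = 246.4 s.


epsilon(t) = (sigma/E) * (1 - exp(-t/tau))
sigma/E = 704672.0000 / 7.9730e+07 = 0.0088
exp(-t/tau) = exp(-246.4 / 14.5) = 4.1686e-08
epsilon = 0.0088 * (1 - 4.1686e-08)
epsilon = 0.0088
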